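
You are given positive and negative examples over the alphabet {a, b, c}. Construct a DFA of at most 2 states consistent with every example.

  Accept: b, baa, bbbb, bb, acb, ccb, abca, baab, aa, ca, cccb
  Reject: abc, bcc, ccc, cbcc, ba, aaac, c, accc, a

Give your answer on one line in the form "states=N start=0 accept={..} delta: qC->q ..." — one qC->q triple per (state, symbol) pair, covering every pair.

Grow the machine one transition at a time. Run the examples from 0; the earliest place one falls off (shortest prefix, ties alphabetical) gets sent to the lowest-numbered state that keeps every Accept/Reject pair distinguishable — a pair clashes when both reach the same state with identical unread suffix — and to a fresh state only if none does.
a: 0a undefined. 0a->0: no, aa/a meet in 0. Open state 1: 0a->1.
b: 0b undefined. 0b->0: ok.
c: 0c undefined. 0c->0: no, b/bcc meet in 0. 0c->1: ok.
aa: 1a undefined. 1a->0: ok.
ab: 1b undefined. 1b->0: ok.
ac: 1c undefined. 1c->0: no, b/bcc meet in 0. 1c->1: ok.
All examples now run through 2 states with every (state, symbol) defined. Accept strings end in {0}, Reject strings end in {1}; accept={0}.

states=2 start=0 accept={0} delta: 0a->1 0b->0 0c->1 1a->0 1b->0 1c->1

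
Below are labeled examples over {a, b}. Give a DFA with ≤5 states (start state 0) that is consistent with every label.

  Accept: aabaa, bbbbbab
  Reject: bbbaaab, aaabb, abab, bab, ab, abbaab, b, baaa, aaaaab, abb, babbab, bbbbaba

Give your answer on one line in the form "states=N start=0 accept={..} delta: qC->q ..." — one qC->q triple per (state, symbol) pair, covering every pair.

states=4 start=0 accept={3} delta: 0a->0 0b->1 1a->2 1b->2 2a->3 2b->0 3a->0 3b->3

State merging on the prefix tree: take the shortest (then alphabetical) example prefix whose next move is undefined and point that move at state 0, else 1, else 2, ...; a target is out if some Accept/Reject pair would then sit in one state with the same input left (inseparable). If every existing state is out, open a new one.
a: 0a undefined. 0a->0: ok.
b: 0b undefined. 0b->0: no, aabaa/bbbaaab meet in 0. Open state 1: 0b->1.
ba: 1a undefined. 1a->0: no, aabaa/baaa meet in 0. 1a->1: no, aabaa/ab meet in 1. Open state 2: 1a->2.
bb: 1b undefined. 1b->0: no, bbbbbab/abab meet in 2 with "b" left. 1b->1: no, bbbbbab/abab meet in 2 with "b" left. 1b->2: ok.
baa: 2a undefined. 2a->0: no, aabaa/baaa meet in 0. 2a->1: no, aabaa/ab meet in 1. 2a->2: no, aabaa/aaabb meet in 2. Open state 3: 2a->3.
bab: 2b undefined. 2b->0: ok.
baaa: 3a undefined. 3a->0: ok.
bbbbbab: 3b undefined. 3b->0: no, bbbbbab/abab meet in 0. 3b->1: no, bbbbbab/bbbaaab meet in 1. 3b->2: no, bbbbbab/aaabb meet in 2. 3b->3: ok.
All examples now run through 4 states with every (state, symbol) defined. Accept strings end in {3}, Reject strings end in {0,1,2}; accept={3}.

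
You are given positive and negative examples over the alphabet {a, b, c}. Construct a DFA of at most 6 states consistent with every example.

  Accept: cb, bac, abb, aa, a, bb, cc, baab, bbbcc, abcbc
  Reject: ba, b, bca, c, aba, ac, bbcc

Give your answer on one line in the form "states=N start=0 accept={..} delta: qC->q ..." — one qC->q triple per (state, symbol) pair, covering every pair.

states=3 start=0 accept={0,2} delta: 0a->0 0b->1 0c->1 1a->1 1b->2 1c->2 2a->1 2b->1 2c->0

Grow the machine one transition at a time. Run the examples from 0; the earliest place one falls off (shortest prefix, ties alphabetical) gets sent to the lowest-numbered state that keeps every Accept/Reject pair distinguishable — a pair clashes when both reach the same state with identical unread suffix — and to a fresh state only if none does.
a: 0a undefined. 0a->0: ok.
b: 0b undefined. 0b->0: no, bac/c meet in 0 with "c" left. Open state 1: 0b->1.
c: 0c undefined. 0c->0: no, cb/b meet in 1. 0c->1: ok.
ba: 1a undefined. 1a->0: no, bac/b meet in 1. 1a->1: ok.
bb: 1b undefined. 1b->0: no, bac/bbcc meet in 1 with "c" left. 1b->1: no, cb/ba meet in 1. Open state 2: 1b->2.
bc: 1c undefined. 1c->0: no, bac/bca meet in 0. 1c->1: no, bac/ba meet in 1. 1c->2: ok.
bbb: 2b undefined. 2b->0: no, abcbc/ba meet in 1. 2b->1: ok.
bbc: 2c undefined. 2c->0: ok.
bca: 2a undefined. 2a->0: no, aa/bca meet in 0. 2a->1: ok.
All examples now run through 3 states with every (state, symbol) defined. Accept strings end in {0,2}, Reject strings end in {1}; accept={0,2}.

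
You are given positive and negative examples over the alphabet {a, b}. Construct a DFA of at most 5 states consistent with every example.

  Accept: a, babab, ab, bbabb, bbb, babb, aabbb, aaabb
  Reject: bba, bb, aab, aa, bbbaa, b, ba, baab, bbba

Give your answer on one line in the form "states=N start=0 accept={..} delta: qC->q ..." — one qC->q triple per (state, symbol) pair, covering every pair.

states=5 start=0 accept={1,4} delta: 0a->1 0b->2 1a->0 1b->1 2a->2 2b->3 3a->3 3b->4 4a->2 4b->1

State merging on the prefix tree: take the shortest (then alphabetical) example prefix whose next move is undefined and point that move at state 0, else 1, else 2, ...; a target is out if some Accept/Reject pair would then sit in one state with the same input left (inseparable). If every existing state is out, open a new one.
a: 0a undefined. 0a->0: no, a/aa meet in 0. Open state 1: 0a->1.
b: 0b undefined. 0b->0: no, a/bba meet in 1. 0b->1: no, a/b meet in 1. Open state 2: 0b->2.
aa: 1a undefined. 1a->0: ok.
ab: 1b undefined. 1b->0: no, ab/aa meet in 0. 1b->1: ok.
ba: 2a undefined. 2a->0: no, a/baab meet in 1. 2a->1: no, a/ba meet in 1. 2a->2: ok.
bb: 2b undefined. 2b->0: no, a/bba meet in 1. 2b->1: no, a/bb meet in 1. 2b->2: no, babab/bba meet in 2. Open state 3: 2b->3.
bba: 3a undefined. 3a->0: no, babab/aab meet in 2. 3a->1: no, a/bba meet in 1. 3a->2: no, babab/bb meet in 3. 3a->3: ok.
bbb: 3b undefined. 3b->0: no, a/bbba meet in 1. 3b->1: no, a/bbbaa meet in 1. 3b->2: no, babab/aab meet in 2. 3b->3: no, babab/bba meet in 3. Open state 4: 3b->4.
bbba: 4a undefined. 4a->0: no, a/bbbaa meet in 1. 4a->1: no, a/bbba meet in 1. 4a->2: ok.
bbabb: 4b undefined. 4b->0: no, bbabb/aa meet in 0. 4b->1: ok.
All examples now run through 5 states with every (state, symbol) defined. Accept strings end in {1,4}, Reject strings end in {0,2,3}; accept={1,4}.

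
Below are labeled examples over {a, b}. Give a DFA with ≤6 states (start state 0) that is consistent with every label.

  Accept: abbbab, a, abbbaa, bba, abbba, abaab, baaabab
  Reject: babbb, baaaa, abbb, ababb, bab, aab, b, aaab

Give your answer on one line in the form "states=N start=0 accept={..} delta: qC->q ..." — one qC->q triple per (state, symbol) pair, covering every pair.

states=5 start=0 accept={0,3,4} delta: 0a->0 0b->1 1a->2 1b->2 2a->3 2b->2 3a->4 3b->0 4a->1 4b->2

Fold the examples into a partial DFA from state 0: repeatedly fix the first undefined (state, symbol) met by the shortest-then-alphabetical prefix, trying targets in increasing order and rejecting any under which an Accept and a Reject string meet in one state with the same remainder; add a state when all current targets are rejected. Accepting states are where Accept strings end.
a: 0a undefined. 0a->0: ok.
b: 0b undefined. 0b->0: no, abbbab/babbb meet in 0. Open state 1: 0b->1.
ba: 1a undefined. 1a->0: no, a/baaaa meet in 0. 1a->1: no, abaab/bab meet in 1 with "b" left. Open state 2: 1a->2.
bb: 1b undefined. 1b->0: no, abbbab/bab meet in 2 with "b" left. 1b->1: no, abbbab/bab meet in 2 with "b" left. 1b->2: ok.
baa: 2a undefined. 2a->0: no, a/baaaa meet in 0. 2a->1: no, bba/baaaa meet in 1. 2a->2: no, bba/baaaa meet in 2. Open state 3: 2a->3.
bab: 2b undefined. 2b->0: no, abbbab/ababb meet in 1. 2b->1: no, abbbab/babbb meet in 1. 2b->2: ok.
baaa: 3a undefined. 3a->0: no, a/baaaa meet in 0. 3a->1: no, abbbaa/aab meet in 1. 3a->2: no, abbbaa/babbb meet in 2. 3a->3: no, abbbaa/baaaa meet in 3. Open state 4: 3a->4.
abaab: 3b undefined. 3b->0: ok.
baaaa: 4a undefined. 4a->0: no, abbbab/baaaa meet in 0. 4a->1: ok.
baaab: 4b undefined. 4b->0: no, baaabab/baaaa meet in 1. 4b->1: no, baaabab/babbb meet in 2. 4b->2: ok.
All examples now run through 5 states with every (state, symbol) defined. Accept strings end in {0,3,4}, Reject strings end in {1,2}; accept={0,3,4}.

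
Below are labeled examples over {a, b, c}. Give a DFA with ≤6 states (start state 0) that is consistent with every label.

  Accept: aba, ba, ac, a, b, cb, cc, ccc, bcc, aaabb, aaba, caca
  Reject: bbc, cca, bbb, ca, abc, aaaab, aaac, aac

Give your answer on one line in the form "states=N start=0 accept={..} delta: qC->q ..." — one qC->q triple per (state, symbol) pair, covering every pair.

Fold the examples into a partial DFA from state 0: repeatedly fix the first undefined (state, symbol) met by the shortest-then-alphabetical prefix, trying targets in increasing order and rejecting any under which an Accept and a Reject string meet in one state with the same remainder; add a state when all current targets are rejected. Accepting states are where Accept strings end.
a: 0a undefined. 0a->0: no, ac/aaac meet in 0 with "c" left. Open state 1: 0a->1.
b: 0b undefined. 0b->0: no, b/bbb meet in 0. 0b->1: ok.
c: 0c undefined. 0c->0: no, a/cca meet in 1. 0c->1: no, ba/ca meet in 1 with "a" left. Open state 2: 0c->2.
aa: 1a undefined. 1a->0: no, ac/aaac meet in 1 with "c" left. 1a->1: no, ac/aaac meet in 1 with "c" left. 1a->2: no, cc/aac meet in 2 with "c" left. Open state 3: 1a->3.
ab: 1b undefined. 1b->0: no, aba/bbb meet in 1. 1b->1: no, ac/bbc meet in 1 with "c" left. 1b->2: no, aba/ca meet in 2 with "a" left. 1b->3: ok.
ac: 1c undefined. 1c->0: ok.
ca: 2a undefined. 2a->0: no, ac/ca meet in 0. 2a->1: no, a/ca meet in 1. 2a->2: no, bcc/ca meet in 2. 2a->3: no, ba/ca meet in 3. Open state 4: 2a->4.
cb: 2b undefined. 2b->0: ok.
cc: 2c undefined. 2c->0: no, a/cca meet in 1. 2c->1: no, ba/cca meet in 3. 2c->2: ok.
aaa: 3a undefined. 3a->0: no, ba/aaaab meet in 3. 3a->1: no, ac/aaac meet in 0. 3a->2: no, aba/aaac meet in 2. 3a->3: ok.
aab: 3b undefined. 3b->0: no, ac/bbb meet in 0. 3b->1: no, a/bbb meet in 1. 3b->2: no, cc/bbb meet in 2. 3b->3: no, aba/bbb meet in 3. 3b->4: ok.
aac: 3c undefined. 3c->0: no, ac/bbc meet in 0. 3c->1: no, a/bbc meet in 1. 3c->2: no, cc/bbc meet in 2. 3c->3: no, aba/bbc meet in 3. 3c->4: ok.
cac: 4c undefined. 4c->0: ok.
aaba: 4a undefined. 4a->0: ok.
aaabb: 4b undefined. 4b->0: ok.
All examples now run through 5 states with every (state, symbol) defined. Accept strings end in {0,1,2,3}, Reject strings end in {4}; accept={0,1,2,3}.

states=5 start=0 accept={0,1,2,3} delta: 0a->1 0b->1 0c->2 1a->3 1b->3 1c->0 2a->4 2b->0 2c->2 3a->3 3b->4 3c->4 4a->0 4b->0 4c->0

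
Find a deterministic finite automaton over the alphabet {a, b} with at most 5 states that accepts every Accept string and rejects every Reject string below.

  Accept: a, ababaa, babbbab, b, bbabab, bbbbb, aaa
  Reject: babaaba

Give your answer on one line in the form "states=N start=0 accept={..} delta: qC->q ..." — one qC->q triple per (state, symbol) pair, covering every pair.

Grow the machine one transition at a time. Run the examples from 0; the earliest place one falls off (shortest prefix, ties alphabetical) gets sent to the lowest-numbered state that keeps every Accept/Reject pair distinguishable — a pair clashes when both reach the same state with identical unread suffix — and to a fresh state only if none does.
a: 0a undefined. 0a->0: ok.
b: 0b undefined. 0b->0: no, a/babaaba meet in 0. Open state 1: 0b->1.
ba: 1a undefined. 1a->0: no, a/babaaba meet in 0. 1a->1: ok.
bb: 1b undefined. 1b->0: no, babbbab/babaaba meet in 1. 1b->1: no, ababaa/babaaba meet in 1. Open state 2: 1b->2.
bba: 2a undefined. 2a->0: no, b/babaaba meet in 1. 2a->1: no, ababaa/babaaba meet in 1. 2a->2: ok.
bbb: 2b undefined. 2b->0: no, a/babaaba meet in 0. 2b->1: no, babbbab/babaaba meet in 1. 2b->2: no, ababaa/babaaba meet in 2. Open state 3: 2b->3.
bbbb: 3b undefined. 3b->0: ok.
bbaba: 3a undefined. 3a->0: no, a/babaaba meet in 0. 3a->1: no, babbbab/babaaba meet in 1. 3a->2: no, ababaa/babaaba meet in 2. 3a->3: ok.
All examples now run through 4 states with every (state, symbol) defined. Accept strings end in {0,1,2}, Reject strings end in {3}; accept={0,1,2}.

states=4 start=0 accept={0,1,2} delta: 0a->0 0b->1 1a->1 1b->2 2a->2 2b->3 3a->3 3b->0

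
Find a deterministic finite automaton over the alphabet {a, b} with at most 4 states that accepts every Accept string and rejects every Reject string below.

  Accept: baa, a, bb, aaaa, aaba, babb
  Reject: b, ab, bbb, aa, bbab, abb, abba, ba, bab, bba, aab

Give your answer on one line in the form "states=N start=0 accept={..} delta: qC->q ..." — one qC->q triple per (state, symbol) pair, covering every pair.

states=4 start=0 accept={1} delta: 0a->1 0b->2 1a->3 1b->0 2a->0 2b->1 3a->0 3b->0

Grow the machine one transition at a time. Run the examples from 0; the earliest place one falls off (shortest prefix, ties alphabetical) gets sent to the lowest-numbered state that keeps every Accept/Reject pair distinguishable — a pair clashes when both reach the same state with identical unread suffix — and to a fresh state only if none does.
a: 0a undefined. 0a->0: no, a/aa meet in 0. Open state 1: 0a->1.
b: 0b undefined. 0b->0: no, baa/aa meet in 1 with "a" left. 0b->1: no, a/b meet in 1. Open state 2: 0b->2.
aa: 1a undefined. 1a->0: no, aaaa/aa meet in 0. 1a->1: no, a/aa meet in 1. 1a->2: no, bb/aab meet in 2 with "b" left. Open state 3: 1a->3.
ab: 1b undefined. 1b->0: ok.
ba: 2a undefined. 2a->0: ok.
bb: 2b undefined. 2b->0: no, baa/bba meet in 1. 2b->1: ok.
aaa: 3a undefined. 3a->0: ok.
aab: 3b undefined. 3b->0: ok.
All examples now run through 4 states with every (state, symbol) defined. Accept strings end in {1}, Reject strings end in {0,2,3}; accept={1}.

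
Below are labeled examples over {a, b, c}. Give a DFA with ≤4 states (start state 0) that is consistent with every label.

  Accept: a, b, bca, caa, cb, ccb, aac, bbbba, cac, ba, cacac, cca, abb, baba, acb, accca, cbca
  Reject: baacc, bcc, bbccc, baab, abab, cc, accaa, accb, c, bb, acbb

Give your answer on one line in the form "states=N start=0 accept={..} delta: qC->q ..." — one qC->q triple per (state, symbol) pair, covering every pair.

states=4 start=0 accept={1,2} delta: 0a->1 0b->1 0c->0 1a->1 1b->0 1c->2 2a->1 2b->1 2c->3 3a->3 3b->0 3c->0

Grow the machine one transition at a time. Run the examples from 0; the earliest place one falls off (shortest prefix, ties alphabetical) gets sent to the lowest-numbered state that keeps every Accept/Reject pair distinguishable — a pair clashes when both reach the same state with identical unread suffix — and to a fresh state only if none does.
a: 0a undefined. 0a->0: no, ccb/accb meet in 0 with "ccb" left. Open state 1: 0a->1.
b: 0b undefined. 0b->0: no, b/bb meet in 0. 0b->1: ok.
c: 0c undefined. 0c->0: ok.
aa: 1a undefined. 1a->0: no, caa/cc meet in 0. 1a->1: ok.
ab: 1b undefined. 1b->0: ok.
ac: 1c undefined. 1c->0: no, a/accaa meet in 1. 1c->1: no, a/baacc meet in 1. Open state 2: 1c->2.
acb: 2b undefined. 2b->0: no, a/acbb meet in 1. 2b->1: ok.
acc: 2c undefined. 2c->0: no, a/accaa meet in 1. 2c->1: no, a/baacc meet in 1. 2c->2: no, a/accb meet in 1. Open state 3: 2c->3.
bca: 2a undefined. 2a->0: no, bca/bbccc meet in 0. 2a->1: ok.
acca: 3a undefined. 3a->0: no, a/accaa meet in 1. 3a->1: no, a/accaa meet in 1. 3a->2: no, a/accaa meet in 1. 3a->3: ok.
accb: 3b undefined. 3b->0: ok.
accc: 3c undefined. 3c->0: ok.
All examples now run through 4 states with every (state, symbol) defined. Accept strings end in {1,2}, Reject strings end in {0,3}; accept={1,2}.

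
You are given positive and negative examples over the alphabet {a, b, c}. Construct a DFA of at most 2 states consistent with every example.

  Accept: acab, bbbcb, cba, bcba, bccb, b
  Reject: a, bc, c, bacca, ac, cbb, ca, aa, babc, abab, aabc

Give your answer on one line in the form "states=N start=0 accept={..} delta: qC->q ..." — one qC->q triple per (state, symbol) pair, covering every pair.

Fold the examples into a partial DFA from state 0: repeatedly fix the first undefined (state, symbol) met by the shortest-then-alphabetical prefix, trying targets in increasing order and rejecting any under which an Accept and a Reject string meet in one state with the same remainder; add a state when all current targets are rejected. Accepting states are where Accept strings end.
a: 0a undefined. 0a->0: ok.
b: 0b undefined. 0b->0: no, b/a meet in 0. Open state 1: 0b->1.
c: 0c undefined. 0c->0: ok.
ba: 1a undefined. 1a->0: no, acab/abab meet in 1. 1a->1: ok.
bb: 1b undefined. 1b->0: ok.
bc: 1c undefined. 1c->0: ok.
All examples now run through 2 states with every (state, symbol) defined. Accept strings end in {1}, Reject strings end in {0}; accept={1}.

states=2 start=0 accept={1} delta: 0a->0 0b->1 0c->0 1a->1 1b->0 1c->0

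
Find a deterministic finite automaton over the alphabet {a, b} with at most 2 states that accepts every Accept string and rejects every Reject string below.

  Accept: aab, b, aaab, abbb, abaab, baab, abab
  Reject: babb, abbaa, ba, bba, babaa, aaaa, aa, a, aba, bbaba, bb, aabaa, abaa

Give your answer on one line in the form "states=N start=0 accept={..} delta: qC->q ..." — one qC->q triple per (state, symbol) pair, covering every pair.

State merging on the prefix tree: take the shortest (then alphabetical) example prefix whose next move is undefined and point that move at state 0, else 1, else 2, ...; a target is out if some Accept/Reject pair would then sit in one state with the same input left (inseparable). If every existing state is out, open a new one.
a: 0a undefined. 0a->0: ok.
b: 0b undefined. 0b->0: no, aab/babb meet in 0. Open state 1: 0b->1.
ba: 1a undefined. 1a->0: ok.
bb: 1b undefined. 1b->0: ok.
All examples now run through 2 states with every (state, symbol) defined. Accept strings end in {1}, Reject strings end in {0}; accept={1}.

states=2 start=0 accept={1} delta: 0a->0 0b->1 1a->0 1b->0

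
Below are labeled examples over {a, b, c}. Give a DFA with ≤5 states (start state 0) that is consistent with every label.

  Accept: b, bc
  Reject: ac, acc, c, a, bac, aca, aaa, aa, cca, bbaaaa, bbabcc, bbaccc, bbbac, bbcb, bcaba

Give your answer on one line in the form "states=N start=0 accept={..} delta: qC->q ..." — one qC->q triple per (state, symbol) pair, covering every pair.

Fold the examples into a partial DFA from state 0: repeatedly fix the first undefined (state, symbol) met by the shortest-then-alphabetical prefix, trying targets in increasing order and rejecting any under which an Accept and a Reject string meet in one state with the same remainder; add a state when all current targets are rejected. Accepting states are where Accept strings end.
a: 0a undefined. 0a->0: ok.
b: 0b undefined. 0b->0: no, b/a meet in 0. Open state 1: 0b->1.
c: 0c undefined. 0c->0: ok.
ba: 1a undefined. 1a->0: ok.
bb: 1b undefined. 1b->0: no, b/bbcb meet in 1. 1b->1: ok.
bc: 1c undefined. 1c->0: no, b/bbcb meet in 1. 1c->1: no, b/bbabcc meet in 1. Open state 2: 1c->2.
bca: 2a undefined. 2a->0: ok.
bbcb: 2b undefined. 2b->0: ok.
bbabcc: 2c undefined. 2c->0: ok.
All examples now run through 3 states with every (state, symbol) defined. Accept strings end in {1,2}, Reject strings end in {0}; accept={1,2}.

states=3 start=0 accept={1,2} delta: 0a->0 0b->1 0c->0 1a->0 1b->1 1c->2 2a->0 2b->0 2c->0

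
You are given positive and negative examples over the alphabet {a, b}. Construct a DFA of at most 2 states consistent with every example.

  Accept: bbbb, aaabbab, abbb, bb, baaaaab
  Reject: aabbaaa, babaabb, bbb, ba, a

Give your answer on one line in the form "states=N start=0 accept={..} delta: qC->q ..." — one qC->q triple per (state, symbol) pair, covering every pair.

Fold the examples into a partial DFA from state 0: repeatedly fix the first undefined (state, symbol) met by the shortest-then-alphabetical prefix, trying targets in increasing order and rejecting any under which an Accept and a Reject string meet in one state with the same remainder; add a state when all current targets are rejected. Accepting states are where Accept strings end.
a: 0a undefined. 0a->0: no, abbb/bbb meet in 0 with "bbb" left. Open state 1: 0a->1.
b: 0b undefined. 0b->0: no, bbbb/bbb meet in 0. 0b->1: ok.
aa: 1a undefined. 1a->0: no, baaaaab/a meet in 1. 1a->1: ok.
ab: 1b undefined. 1b->0: ok.
All examples now run through 2 states with every (state, symbol) defined. Accept strings end in {0}, Reject strings end in {1}; accept={0}.

states=2 start=0 accept={0} delta: 0a->1 0b->1 1a->1 1b->0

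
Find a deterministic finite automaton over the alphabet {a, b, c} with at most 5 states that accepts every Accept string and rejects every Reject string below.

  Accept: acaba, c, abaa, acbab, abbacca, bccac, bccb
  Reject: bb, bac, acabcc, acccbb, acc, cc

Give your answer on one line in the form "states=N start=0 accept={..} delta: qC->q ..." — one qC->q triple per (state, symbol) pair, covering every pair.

Fold the examples into a partial DFA from state 0: repeatedly fix the first undefined (state, symbol) met by the shortest-then-alphabetical prefix, trying targets in increasing order and rejecting any under which an Accept and a Reject string meet in one state with the same remainder; add a state when all current targets are rejected. Accepting states are where Accept strings end.
a: 0a undefined. 0a->0: ok.
b: 0b undefined. 0b->0: no, c/bac meet in 0 with "c" left. Open state 1: 0b->1.
c: 0c undefined. 0c->0: no, c/acc meet in 0. 0c->1: ok.
ba: 1a undefined. 1a->0: no, c/bac meet in 1. 1a->1: ok.
bb: 1b undefined. 1b->0: no, acaba/bb meet in 0. 1b->1: no, acaba/bb meet in 1. Open state 2: 1b->2.
bc: 1c undefined. 1c->0: no, bccac/bac meet in 0. 1c->1: no, c/bac meet in 1. 1c->2: ok.
bcc: 2c undefined. 2c->0: no, c/acabcc meet in 1. 2c->1: no, bccac/bb meet in 2. 2c->2: ok.
abba: 2a undefined. 2a->0: ok.
bccb: 2b undefined. 2b->0: no, c/acccbb meet in 1. 2b->1: ok.
All examples now run through 3 states with every (state, symbol) defined. Accept strings end in {0,1}, Reject strings end in {2}; accept={0,1}.

states=3 start=0 accept={0,1} delta: 0a->0 0b->1 0c->1 1a->1 1b->2 1c->2 2a->0 2b->1 2c->2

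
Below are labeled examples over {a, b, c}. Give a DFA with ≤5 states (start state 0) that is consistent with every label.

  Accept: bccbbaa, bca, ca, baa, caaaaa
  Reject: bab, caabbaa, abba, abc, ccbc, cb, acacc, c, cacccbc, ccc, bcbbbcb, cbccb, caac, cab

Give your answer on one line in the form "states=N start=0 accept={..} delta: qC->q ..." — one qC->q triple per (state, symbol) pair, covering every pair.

Fold the examples into a partial DFA from state 0: repeatedly fix the first undefined (state, symbol) met by the shortest-then-alphabetical prefix, trying targets in increasing order and rejecting any under which an Accept and a Reject string meet in one state with the same remainder; add a state when all current targets are rejected. Accepting states are where Accept strings end.
a: 0a undefined. 0a->0: ok.
b: 0b undefined. 0b->0: no, baa/bab meet in 0. Open state 1: 0b->1.
c: 0c undefined. 0c->0: no, ca/acacc meet in 0. 0c->1: ok.
ba: 1a undefined. 1a->0: ok.
bc: 1c undefined. 1c->0: no, bca/abc meet in 0. 1c->1: ok.
cb: 1b undefined. 1b->0: no, bccbbaa/caabbaa meet in 0. 1b->1: no, bccbbaa/caabbaa meet in 0. Open state 2: 1b->2.
cbc: 2c undefined. 2c->0: no, bca/ccbc meet in 0. 2c->1: ok.
abba: 2a undefined. 2a->0: no, bca/caabbaa meet in 0. 2a->1: no, bca/caabbaa meet in 0. 2a->2: ok.
bcbb: 2b undefined. 2b->0: ok.
All examples now run through 3 states with every (state, symbol) defined. Accept strings end in {0}, Reject strings end in {1,2}; accept={0}.

states=3 start=0 accept={0} delta: 0a->0 0b->1 0c->1 1a->0 1b->2 1c->1 2a->2 2b->0 2c->1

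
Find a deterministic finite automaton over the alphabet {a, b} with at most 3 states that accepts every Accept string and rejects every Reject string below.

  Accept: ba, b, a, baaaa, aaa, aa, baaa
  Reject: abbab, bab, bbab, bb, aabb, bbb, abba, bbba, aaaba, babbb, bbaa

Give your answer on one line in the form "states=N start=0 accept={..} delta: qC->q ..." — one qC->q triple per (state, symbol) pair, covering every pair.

Fold the examples into a partial DFA from state 0: repeatedly fix the first undefined (state, symbol) met by the shortest-then-alphabetical prefix, trying targets in increasing order and rejecting any under which an Accept and a Reject string meet in one state with the same remainder; add a state when all current targets are rejected. Accepting states are where Accept strings end.
a: 0a undefined. 0a->0: no, ba/aaaba meet in 0 with "ba" left. Open state 1: 0a->1.
b: 0b undefined. 0b->0: no, ba/bbba meet in 1. 0b->1: ok.
aa: 1a undefined. 1a->0: no, b/bab meet in 1. 1a->1: ok.
ab: 1b undefined. 1b->0: no, ba/aabb meet in 1. 1b->1: no, ba/abbab meet in 1. Open state 2: 1b->2.
abb: 2b undefined. 2b->0: no, ba/abba meet in 1. 2b->1: no, ba/aabb meet in 1. 2b->2: ok.
bba: 2a undefined. 2a->0: no, ba/abbab meet in 1. 2a->1: no, ba/abba meet in 1. 2a->2: ok.
All examples now run through 3 states with every (state, symbol) defined. Accept strings end in {1}, Reject strings end in {2}; accept={1}.

states=3 start=0 accept={1} delta: 0a->1 0b->1 1a->1 1b->2 2a->2 2b->2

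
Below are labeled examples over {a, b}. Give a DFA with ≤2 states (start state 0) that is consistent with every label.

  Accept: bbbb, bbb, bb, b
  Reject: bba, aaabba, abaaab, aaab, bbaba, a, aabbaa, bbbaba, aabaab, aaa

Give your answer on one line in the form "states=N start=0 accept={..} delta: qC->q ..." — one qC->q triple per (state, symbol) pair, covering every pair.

states=2 start=0 accept={0} delta: 0a->1 0b->0 1a->1 1b->1

State merging on the prefix tree: take the shortest (then alphabetical) example prefix whose next move is undefined and point that move at state 0, else 1, else 2, ...; a target is out if some Accept/Reject pair would then sit in one state with the same input left (inseparable). If every existing state is out, open a new one.
a: 0a undefined. 0a->0: no, b/aaab meet in 0 with "b" left. Open state 1: 0a->1.
b: 0b undefined. 0b->0: ok.
aa: 1a undefined. 1a->0: no, bbbb/aabbaa meet in 0. 1a->1: ok.
ab: 1b undefined. 1b->0: no, bbbb/abaaab meet in 0. 1b->1: ok.
All examples now run through 2 states with every (state, symbol) defined. Accept strings end in {0}, Reject strings end in {1}; accept={0}.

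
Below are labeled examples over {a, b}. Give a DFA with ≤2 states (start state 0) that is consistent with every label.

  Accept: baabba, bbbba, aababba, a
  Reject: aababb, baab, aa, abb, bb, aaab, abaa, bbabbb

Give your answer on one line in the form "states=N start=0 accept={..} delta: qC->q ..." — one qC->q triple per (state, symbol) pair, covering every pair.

Fold the examples into a partial DFA from state 0: repeatedly fix the first undefined (state, symbol) met by the shortest-then-alphabetical prefix, trying targets in increasing order and rejecting any under which an Accept and a Reject string meet in one state with the same remainder; add a state when all current targets are rejected. Accepting states are where Accept strings end.
a: 0a undefined. 0a->0: no, a/aa meet in 0. Open state 1: 0a->1.
b: 0b undefined. 0b->0: ok.
aa: 1a undefined. 1a->0: ok.
ab: 1b undefined. 1b->0: ok.
All examples now run through 2 states with every (state, symbol) defined. Accept strings end in {1}, Reject strings end in {0}; accept={1}.

states=2 start=0 accept={1} delta: 0a->1 0b->0 1a->0 1b->0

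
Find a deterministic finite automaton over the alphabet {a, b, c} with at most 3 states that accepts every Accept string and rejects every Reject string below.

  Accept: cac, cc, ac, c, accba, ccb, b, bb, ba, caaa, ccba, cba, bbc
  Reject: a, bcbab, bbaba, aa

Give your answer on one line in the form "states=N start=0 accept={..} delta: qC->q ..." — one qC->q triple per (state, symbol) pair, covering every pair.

State merging on the prefix tree: take the shortest (then alphabetical) example prefix whose next move is undefined and point that move at state 0, else 1, else 2, ...; a target is out if some Accept/Reject pair would then sit in one state with the same input left (inseparable). If every existing state is out, open a new one.
a: 0a undefined. 0a->0: ok.
b: 0b undefined. 0b->0: no, b/a meet in 0. Open state 1: 0b->1.
c: 0c undefined. 0c->0: no, cac/a meet in 0. 0c->1: ok.
ba: 1a undefined. 1a->0: no, ba/a meet in 0. 1a->1: ok.
bb: 1b undefined. 1b->0: no, ac/bbaba meet in 1. 1b->1: no, ac/bbaba meet in 1. Open state 2: 1b->2.
bc: 1c undefined. 1c->0: no, cac/a meet in 0. 1c->1: ok.
bba: 2a undefined. 2a->0: no, cac/bcbab meet in 1. 2a->1: no, cac/bbaba meet in 1. 2a->2: ok.
bbc: 2c undefined. 2c->0: no, bbc/a meet in 0. 2c->1: ok.
bbab: 2b undefined. 2b->0: ok.
All examples now run through 3 states with every (state, symbol) defined. Accept strings end in {1,2}, Reject strings end in {0}; accept={1,2}.

states=3 start=0 accept={1,2} delta: 0a->0 0b->1 0c->1 1a->1 1b->2 1c->1 2a->2 2b->0 2c->1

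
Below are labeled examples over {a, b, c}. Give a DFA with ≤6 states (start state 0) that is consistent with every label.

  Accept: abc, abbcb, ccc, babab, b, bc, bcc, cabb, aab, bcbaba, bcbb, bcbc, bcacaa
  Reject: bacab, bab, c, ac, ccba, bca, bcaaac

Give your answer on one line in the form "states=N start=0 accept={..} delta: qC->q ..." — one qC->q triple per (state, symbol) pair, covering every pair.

State merging on the prefix tree: take the shortest (then alphabetical) example prefix whose next move is undefined and point that move at state 0, else 1, else 2, ...; a target is out if some Accept/Reject pair would then sit in one state with the same input left (inseparable). If every existing state is out, open a new one.
a: 0a undefined. 0a->0: ok.
b: 0b undefined. 0b->0: no, abc/c meet in 0 with "c" left. Open state 1: 0b->1.
c: 0c undefined. 0c->0: no, ccc/c meet in 0. 0c->1: no, b/c meet in 1. Open state 2: 0c->2.
ba: 1a undefined. 1a->0: no, babab/bab meet in 1. 1a->1: ok.
bc: 1c undefined. 1c->0: no, abc/bca meet in 0. 1c->1: no, abc/bca meet in 1. 1c->2: no, abc/c meet in 2. Open state 3: 1c->3.
ca: 2a undefined. 2a->0: no, cabb/bab meet in 1 with "b" left. 2a->1: ok.
cc: 2c undefined. 2c->0: no, ccc/c meet in 2. 2c->1: ok.
abb: 1b undefined. 1b->0: ok.
bca: 3a undefined. 3a->0: no, babab/bacab meet in 1. 3a->1: no, abc/bcaaac meet in 3. 3a->2: no, abc/bcaaac meet in 3. 3a->3: no, abc/bca meet in 3. Open state 4: 3a->4.
bcb: 3b undefined. 3b->0: no, bcbc/c meet in 2. 3b->1: no, bcbaba/bab meet in 0. 3b->2: no, bcbaba/bab meet in 0. 3b->3: ok.
bcc: 3c undefined. 3c->0: no, bcc/bab meet in 0. 3c->1: ok.
bcaa: 4a undefined. 4a->0: ok.
bcac: 4c undefined. 4c->0: no, bcacaa/bab meet in 0. 4c->1: ok.
abbcb: 2b undefined. 2b->0: no, abbcb/bab meet in 0. 2b->1: ok.
bacab: 4b undefined. 4b->0: no, bcbaba/bacab meet in 0. 4b->1: no, abbcb/bacab meet in 1. 4b->2: ok.
All examples now run through 5 states with every (state, symbol) defined. Accept strings end in {1,3}, Reject strings end in {0,2,4}; accept={1,3}.

states=5 start=0 accept={1,3} delta: 0a->0 0b->1 0c->2 1a->1 1b->0 1c->3 2a->1 2b->1 2c->1 3a->4 3b->3 3c->1 4a->0 4b->2 4c->1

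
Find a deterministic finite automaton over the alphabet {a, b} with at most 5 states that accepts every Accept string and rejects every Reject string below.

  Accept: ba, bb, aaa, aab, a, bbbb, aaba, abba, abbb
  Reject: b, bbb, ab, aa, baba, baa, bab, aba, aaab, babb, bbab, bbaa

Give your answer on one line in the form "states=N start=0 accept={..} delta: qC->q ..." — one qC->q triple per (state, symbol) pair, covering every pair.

states=4 start=0 accept={0,1} delta: 0a->1 0b->2 1a->2 1b->3 2a->1 2b->0 3a->2 3b->2

Grow the machine one transition at a time. Run the examples from 0; the earliest place one falls off (shortest prefix, ties alphabetical) gets sent to the lowest-numbered state that keeps every Accept/Reject pair distinguishable — a pair clashes when both reach the same state with identical unread suffix — and to a fresh state only if none does.
a: 0a undefined. 0a->0: no, ba/aba meet in 0 with "ba" left. Open state 1: 0a->1.
b: 0b undefined. 0b->0: no, bb/b meet in 0. 0b->1: no, ba/aa meet in 1 with "a" left. Open state 2: 0b->2.
aa: 1a undefined. 1a->0: no, aab/b meet in 2. 1a->1: no, aaa/aa meet in 1. 1a->2: ok.
ab: 1b undefined. 1b->0: no, a/aba meet in 1. 1b->1: no, a/ab meet in 1. 1b->2: no, ba/aba meet in 2 with "a" left. Open state 3: 1b->3.
ba: 2a undefined. 2a->0: no, ba/baba meet in 0. 2a->1: ok.
bb: 2b undefined. 2b->0: ok.
aba: 3a undefined. 3a->0: no, bb/baba meet in 0. 3a->1: no, ba/baba meet in 1. 3a->2: ok.
abb: 3b undefined. 3b->0: no, bb/babb meet in 0. 3b->1: no, ba/babb meet in 1. 3b->2: ok.
All examples now run through 4 states with every (state, symbol) defined. Accept strings end in {0,1}, Reject strings end in {2,3}; accept={0,1}.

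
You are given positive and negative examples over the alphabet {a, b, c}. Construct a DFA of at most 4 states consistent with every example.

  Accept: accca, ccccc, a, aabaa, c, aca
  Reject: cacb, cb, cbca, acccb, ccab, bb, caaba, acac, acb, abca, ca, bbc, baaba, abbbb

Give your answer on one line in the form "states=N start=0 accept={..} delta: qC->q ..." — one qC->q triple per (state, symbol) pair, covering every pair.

states=4 start=0 accept={1} delta: 0a->1 0b->1 0c->1 1a->0 1b->2 1c->3 2a->0 2b->0 2c->2 3a->1 3b->0 3c->1

Fold the examples into a partial DFA from state 0: repeatedly fix the first undefined (state, symbol) met by the shortest-then-alphabetical prefix, trying targets in increasing order and rejecting any under which an Accept and a Reject string meet in one state with the same remainder; add a state when all current targets are rejected. Accepting states are where Accept strings end.
a: 0a undefined. 0a->0: no, aca/ca meet in 0 with "ca" left. Open state 1: 0a->1.
b: 0b undefined. 0b->0: no, c/bbc meet in 0 with "c" left. 0b->1: ok.
c: 0c undefined. 0c->0: no, a/cb meet in 1. 0c->1: ok.
aa: 1a undefined. 1a->0: ok.
ab: 1b undefined. 1b->0: no, a/caaba meet in 1. 1b->1: no, a/cacb meet in 1. Open state 2: 1b->2.
ac: 1c undefined. 1c->0: no, accca/acccb meet in 1. 1c->1: no, accca/ca meet in 0. 1c->2: no, aca/caaba meet in 2 with "a" left. Open state 3: 1c->3.
abb: 2b undefined. 2b->0: ok.
abc: 2c undefined. 2c->0: no, a/cbca meet in 1. 2c->1: no, a/bbc meet in 1. 2c->2: ok.
aca: 3a undefined. 3a->0: no, a/ccab meet in 1. 3a->1: ok.
acb: 3b undefined. 3b->0: ok.
acc: 3c undefined. 3c->0: no, accca/acb meet in 0. 3c->1: ok.
abca: 2a undefined. 2a->0: ok.
All examples now run through 4 states with every (state, symbol) defined. Accept strings end in {1}, Reject strings end in {0,2,3}; accept={1}.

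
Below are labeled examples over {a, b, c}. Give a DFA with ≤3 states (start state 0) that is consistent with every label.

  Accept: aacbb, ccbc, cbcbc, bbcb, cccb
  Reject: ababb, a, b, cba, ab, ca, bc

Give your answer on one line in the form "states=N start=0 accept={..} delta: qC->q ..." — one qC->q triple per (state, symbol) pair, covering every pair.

Fold the examples into a partial DFA from state 0: repeatedly fix the first undefined (state, symbol) met by the shortest-then-alphabetical prefix, trying targets in increasing order and rejecting any under which an Accept and a Reject string meet in one state with the same remainder; add a state when all current targets are rejected. Accepting states are where Accept strings end.
a: 0a undefined. 0a->0: ok.
b: 0b undefined. 0b->0: ok.
c: 0c undefined. 0c->0: no, aacbb/ababb meet in 0. Open state 1: 0c->1.
ca: 1a undefined. 1a->0: ok.
cb: 1b undefined. 1b->0: no, aacbb/ababb meet in 0. 1b->1: no, aacbb/bc meet in 1. Open state 2: 1b->2.
cc: 1c undefined. 1c->0: no, ccbc/bc meet in 1. 1c->1: ok.
cba: 2a undefined. 2a->0: ok.
cbc: 2c undefined. 2c->0: no, ccbc/ababb meet in 0. 2c->1: no, ccbc/bc meet in 1. 2c->2: ok.
cbcb: 2b undefined. 2b->0: no, aacbb/ababb meet in 0. 2b->1: no, aacbb/bc meet in 1. 2b->2: ok.
All examples now run through 3 states with every (state, symbol) defined. Accept strings end in {2}, Reject strings end in {0,1}; accept={2}.

states=3 start=0 accept={2} delta: 0a->0 0b->0 0c->1 1a->0 1b->2 1c->1 2a->0 2b->2 2c->2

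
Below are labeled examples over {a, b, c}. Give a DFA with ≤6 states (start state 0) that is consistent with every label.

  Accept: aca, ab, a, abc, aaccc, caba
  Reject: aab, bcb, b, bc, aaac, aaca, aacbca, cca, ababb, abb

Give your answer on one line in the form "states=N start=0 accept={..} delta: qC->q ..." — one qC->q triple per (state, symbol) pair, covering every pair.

states=4 start=0 accept={1,3} delta: 0a->1 0b->0 0c->2 1a->0 1b->3 1c->0 2a->0 2b->0 2c->3 3a->0 3b->0 3c->1

State merging on the prefix tree: take the shortest (then alphabetical) example prefix whose next move is undefined and point that move at state 0, else 1, else 2, ...; a target is out if some Accept/Reject pair would then sit in one state with the same input left (inseparable). If every existing state is out, open a new one.
a: 0a undefined. 0a->0: no, aca/aaca meet in 0 with "ca" left. Open state 1: 0a->1.
b: 0b undefined. 0b->0: ok.
c: 0c undefined. 0c->0: no, a/cca meet in 1. 0c->1: no, aca/cca meet in 1 with "ca" left. Open state 2: 0c->2.
aa: 1a undefined. 1a->0: ok.
ab: 1b undefined. 1b->0: no, ab/aab meet in 0. 1b->1: no, ab/abb meet in 1. 1b->2: no, ab/bc meet in 2. Open state 3: 1b->3.
ac: 1c undefined. 1c->0: ok.
ca: 2a undefined. 2a->0: ok.
cc: 2c undefined. 2c->0: no, aca/cca meet in 1. 2c->1: no, aaccc/aab meet in 0. 2c->2: no, aaccc/bc meet in 2. 2c->3: ok.
aba: 3a undefined. 3a->0: ok.
abb: 3b undefined. 3b->0: ok.
abc: 3c undefined. 3c->0: no, abc/aab meet in 0. 3c->1: ok.
bcb: 2b undefined. 2b->0: ok.
All examples now run through 4 states with every (state, symbol) defined. Accept strings end in {1,3}, Reject strings end in {0,2}; accept={1,3}.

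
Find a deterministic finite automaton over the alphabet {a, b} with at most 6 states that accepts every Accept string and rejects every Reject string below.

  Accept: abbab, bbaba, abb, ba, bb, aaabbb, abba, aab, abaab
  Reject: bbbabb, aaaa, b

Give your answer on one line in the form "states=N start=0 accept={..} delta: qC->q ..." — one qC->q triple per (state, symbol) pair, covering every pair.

states=4 start=0 accept={2,3} delta: 0a->1 0b->1 1a->2 1b->2 2a->0 2b->3 3a->2 3b->0

Fold the examples into a partial DFA from state 0: repeatedly fix the first undefined (state, symbol) met by the shortest-then-alphabetical prefix, trying targets in increasing order and rejecting any under which an Accept and a Reject string meet in one state with the same remainder; add a state when all current targets are rejected. Accepting states are where Accept strings end.
a: 0a undefined. 0a->0: no, aab/b meet in 0 with "b" left. Open state 1: 0a->1.
b: 0b undefined. 0b->0: no, abb/bbbabb meet in 1 with "bb" left. 0b->1: ok.
aa: 1a undefined. 1a->0: no, ba/aaaa meet in 0. 1a->1: no, ba/aaaa meet in 1. Open state 2: 1a->2.
ab: 1b undefined. 1b->0: no, bbaba/b meet in 1. 1b->1: no, abb/b meet in 1. 1b->2: ok.
aaa: 2a undefined. 2a->0: ok.
aab: 2b undefined. 2b->0: no, abb/bbbabb meet in 0. 2b->1: no, abbab/aaaa meet in 1. 2b->2: no, abbab/aaaa meet in 1. Open state 3: 2b->3.
abba: 3a undefined. 3a->0: no, abbab/aaaa meet in 1. 3a->1: no, abb/bbbabb meet in 3. 3a->2: ok.
bbbabb: 3b undefined. 3b->0: ok.
All examples now run through 4 states with every (state, symbol) defined. Accept strings end in {2,3}, Reject strings end in {0,1}; accept={2,3}.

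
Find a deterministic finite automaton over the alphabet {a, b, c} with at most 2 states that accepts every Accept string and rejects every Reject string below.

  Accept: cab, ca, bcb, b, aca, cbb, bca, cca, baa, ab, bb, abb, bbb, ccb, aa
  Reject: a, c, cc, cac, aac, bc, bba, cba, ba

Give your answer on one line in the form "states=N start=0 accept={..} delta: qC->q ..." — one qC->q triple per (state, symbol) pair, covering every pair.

states=2 start=0 accept={0} delta: 0a->1 0b->0 0c->1 1a->0 1b->0 1c->1

Grow the machine one transition at a time. Run the examples from 0; the earliest place one falls off (shortest prefix, ties alphabetical) gets sent to the lowest-numbered state that keeps every Accept/Reject pair distinguishable — a pair clashes when both reach the same state with identical unread suffix — and to a fresh state only if none does.
a: 0a undefined. 0a->0: no, aa/a meet in 0. Open state 1: 0a->1.
b: 0b undefined. 0b->0: ok.
c: 0c undefined. 0c->0: no, ca/a meet in 1. 0c->1: ok.
aa: 1a undefined. 1a->0: ok.
ab: 1b undefined. 1b->0: ok.
ac: 1c undefined. 1c->0: no, cab/cc meet in 0. 1c->1: ok.
All examples now run through 2 states with every (state, symbol) defined. Accept strings end in {0}, Reject strings end in {1}; accept={0}.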